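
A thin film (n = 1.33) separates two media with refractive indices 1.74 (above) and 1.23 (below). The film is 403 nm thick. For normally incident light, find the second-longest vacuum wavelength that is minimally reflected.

715 nm

Ray reflecting at the top interface goes from n = 1.74 toward n = 1.33: no phase shift.
At the lower boundary (n = 1.33 to n = 1.23) the reflected ray undergoes no phase shift.
The two reflections carry the same phase change, so no net offset.
So the condition for destructive reflection is 2 n t = (m + ½) λ.
λ = 2 n t / (m + ½). The second-longest wavelength is m = 1: λ = 2 × 1.33 × 403 / 1.50 = 715 nm.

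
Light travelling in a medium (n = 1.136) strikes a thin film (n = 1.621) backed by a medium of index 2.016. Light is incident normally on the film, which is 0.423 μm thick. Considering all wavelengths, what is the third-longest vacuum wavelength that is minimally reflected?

549 nm

Ray reflecting at the top interface goes from n = 1.136 toward n = 1.621: a half-wave phase shift.
Bottom surface (1.621 → 2.016): reflection off a higher-index medium gives a half-wave phase shift.
The two reflections carry the same phase change, so no net offset.
So the condition for destructive reflection is 2 n t = (m + ½) λ.
λ = 2 n t / (m + ½). The third-longest wavelength is m = 2: λ = 2 × 1.621 × 423 / 2.50 = 549 nm.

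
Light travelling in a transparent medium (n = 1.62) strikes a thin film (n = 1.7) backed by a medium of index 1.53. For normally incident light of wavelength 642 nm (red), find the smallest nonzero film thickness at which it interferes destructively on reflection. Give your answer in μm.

Ray reflecting at the top interface goes from n = 1.62 toward n = 1.7: a half-wave phase shift.
At the lower boundary (n = 1.7 to n = 1.53) the reflected ray undergoes no phase shift.
The two reflections differ by half a wavelength.
So the condition for destructive reflection is 2 n t = m λ.
Minimum nonzero at m = 1: t = λ / (2 n) = 642 / (2 × 1.7) = 189 nm.

0.189 μm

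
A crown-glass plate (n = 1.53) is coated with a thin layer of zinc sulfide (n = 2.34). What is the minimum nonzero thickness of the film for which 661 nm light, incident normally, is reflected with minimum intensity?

141 nm

Top surface (1.0 → 2.34): reflection off a higher-index medium gives a half-wave phase shift.
Bottom surface (2.34 → 1.53): reflection off a lower-index medium gives no phase shift.
Exactly one π shift → a net half-wave offset.
For weak reflection here: 2 n t = m λ.
Minimum nonzero at m = 1: t = λ / (2 n) = 661 / (2 × 2.34) = 141 nm.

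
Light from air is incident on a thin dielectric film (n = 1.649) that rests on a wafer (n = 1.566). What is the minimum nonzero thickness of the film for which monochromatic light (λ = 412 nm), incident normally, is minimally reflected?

125 nm

Ray reflecting at the top interface goes from n = 1.0 toward n = 1.649: a half-wave phase shift.
Ray reflecting at the bottom interface goes from n = 1.649 toward n = 1.566: no phase shift.
Exactly one π shift → a net half-wave offset.
So the condition for destructive reflection is 2 n t = m λ.
Minimum nonzero at m = 1: t = λ / (2 n) = 412 / (2 × 1.649) = 125 nm.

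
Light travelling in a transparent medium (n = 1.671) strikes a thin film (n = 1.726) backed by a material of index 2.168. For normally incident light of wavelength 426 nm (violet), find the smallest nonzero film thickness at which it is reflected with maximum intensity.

Ray reflecting at the top interface goes from n = 1.671 toward n = 1.726: a half-wave phase shift.
At the lower boundary (n = 1.726 to n = 2.168) the reflected ray undergoes a half-wave phase shift.
Net: no relative phase inversion (both shifts match).
For strong reflection here: 2 n t = m λ.
Minimum nonzero at m = 1: t = λ / (2 n) = 426 / (2 × 1.726) = 123 nm.

123 nm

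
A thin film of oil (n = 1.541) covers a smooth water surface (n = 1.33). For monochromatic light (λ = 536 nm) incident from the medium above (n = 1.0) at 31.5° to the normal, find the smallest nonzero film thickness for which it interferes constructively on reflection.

92.4 nm

Top surface (1.0 → 1.541): reflection off a higher-index medium gives a half-wave phase shift.
Bottom surface (1.541 → 1.33): reflection off a lower-index medium gives no phase shift.
The two reflections differ by half a wavelength.
With one net inversion, constructive interference in reflection requires 2 n t cos θ_r = (m + ½) λ.
Snell's law: 1.0 sin 31.5° = 1.541 sin θ_r → sin θ_r = 0.339, cos θ_r = 0.941.
Minimum at m = 0: t = λ / (4 n cos θ_r) = 536 / (4 × 1.541 × 0.941) = 92.4 nm.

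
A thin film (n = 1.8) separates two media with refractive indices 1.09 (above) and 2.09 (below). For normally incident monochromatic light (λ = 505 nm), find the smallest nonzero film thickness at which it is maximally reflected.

140 nm

Ray reflecting at the top interface goes from n = 1.09 toward n = 1.8: a half-wave phase shift.
At the lower boundary (n = 1.8 to n = 2.09) the reflected ray undergoes a half-wave phase shift.
Net: no relative phase inversion (both shifts match).
With no net inversion, constructive interference in reflection requires 2 n t = m λ.
Minimum nonzero at m = 1: t = λ / (2 n) = 505 / (2 × 1.8) = 140 nm.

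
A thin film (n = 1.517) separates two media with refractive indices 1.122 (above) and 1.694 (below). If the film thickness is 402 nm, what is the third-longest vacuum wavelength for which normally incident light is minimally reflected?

488 nm

At the upper boundary (n = 1.122 to n = 1.517) the reflected ray undergoes a half-wave phase shift.
Ray reflecting at the bottom interface goes from n = 1.517 toward n = 1.694: a half-wave phase shift.
Zero or two π shifts → no net half-wave offset.
For minimum reflection here: 2 n t = (m + ½) λ.
λ = 2 n t / (m + ½). The third-longest wavelength is m = 2: λ = 2 × 1.517 × 402 / 2.50 = 488 nm.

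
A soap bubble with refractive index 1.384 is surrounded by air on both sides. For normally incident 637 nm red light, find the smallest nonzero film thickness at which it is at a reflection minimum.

230 nm

Top surface (1.0 → 1.384): reflection off a higher-index medium gives a half-wave phase shift.
Bottom surface (1.384 → 1.0): reflection off a lower-index medium gives no phase shift.
The two reflections differ by half a wavelength.
For weak reflection here: 2 n t = m λ.
Minimum nonzero at m = 1: t = λ / (2 n) = 637 / (2 × 1.384) = 230 nm.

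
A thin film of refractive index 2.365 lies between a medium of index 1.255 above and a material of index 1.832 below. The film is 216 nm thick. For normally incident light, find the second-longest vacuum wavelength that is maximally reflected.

681 nm

Ray reflecting at the top interface goes from n = 1.255 toward n = 2.365: a half-wave phase shift.
At the lower boundary (n = 2.365 to n = 1.832) the reflected ray undergoes no phase shift.
Net: one phase inversion between the two reflected rays.
With one net inversion, constructive interference in reflection requires 2 n t = (m + ½) λ.
λ = 2 n t / (m + ½). The second-longest wavelength is m = 1: λ = 2 × 2.365 × 216 / 1.50 = 681 nm.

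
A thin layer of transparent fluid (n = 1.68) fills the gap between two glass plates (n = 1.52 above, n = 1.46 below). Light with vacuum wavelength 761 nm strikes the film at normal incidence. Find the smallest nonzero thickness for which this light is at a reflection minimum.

Top surface (1.52 → 1.68): reflection off a higher-index medium gives a half-wave phase shift.
At the lower boundary (n = 1.68 to n = 1.46) the reflected ray undergoes no phase shift.
The two reflections differ by half a wavelength.
So the condition for destructive reflection is 2 n t = m λ.
The smallest nonzero thickness corresponds to m = 1: t = m λ / (2 n) = 1.00 × 761 / (2 × 1.68) = 226 nm.

226 nm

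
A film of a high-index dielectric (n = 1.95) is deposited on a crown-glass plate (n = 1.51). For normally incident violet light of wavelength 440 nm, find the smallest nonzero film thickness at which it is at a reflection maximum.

At the upper boundary (n = 1.0 to n = 1.95) the reflected ray undergoes a half-wave phase shift.
Ray reflecting at the bottom interface goes from n = 1.95 toward n = 1.51: no phase shift.
Exactly one π shift → a net half-wave offset.
So the condition for constructive reflection is 2 n t = (m + ½) λ.
Minimum at m = 0: t = λ / (4 n) = 440 / (4 × 1.95) = 56.4 nm.

56.4 nm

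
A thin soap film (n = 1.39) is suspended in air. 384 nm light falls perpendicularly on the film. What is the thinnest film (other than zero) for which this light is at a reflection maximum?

Top surface (1.0 → 1.39): reflection off a higher-index medium gives a half-wave phase shift.
Ray reflecting at the bottom interface goes from n = 1.39 toward n = 1.0: no phase shift.
Exactly one π shift → a net half-wave offset.
So the condition for constructive reflection is 2 n t = (m + ½) λ.
Minimum at m = 0: t = λ / (4 n) = 384 / (4 × 1.39) = 69.1 nm.

69.1 nm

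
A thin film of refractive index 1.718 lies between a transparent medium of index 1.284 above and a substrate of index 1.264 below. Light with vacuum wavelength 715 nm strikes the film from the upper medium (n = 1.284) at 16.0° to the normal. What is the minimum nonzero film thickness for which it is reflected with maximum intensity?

At the upper boundary (n = 1.284 to n = 1.718) the reflected ray undergoes a half-wave phase shift.
At the lower boundary (n = 1.718 to n = 1.264) the reflected ray undergoes no phase shift.
Exactly one π shift → a net half-wave offset.
With one net inversion, constructive interference in reflection requires 2 n t cos θ_r = (m + ½) λ.
Snell's law: 1.284 sin 16.0° = 1.718 sin θ_r → sin θ_r = 0.206, cos θ_r = 0.979.
Minimum at m = 0: t = λ / (4 n cos θ_r) = 715 / (4 × 1.718 × 0.979) = 106 nm.

106 nm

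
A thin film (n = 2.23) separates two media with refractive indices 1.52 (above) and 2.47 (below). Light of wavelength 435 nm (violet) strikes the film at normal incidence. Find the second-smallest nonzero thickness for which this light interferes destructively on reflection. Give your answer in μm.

At the upper boundary (n = 1.52 to n = 2.23) the reflected ray undergoes a half-wave phase shift.
Bottom surface (2.23 → 2.47): reflection off a higher-index medium gives a half-wave phase shift.
Net: no relative phase inversion (both shifts match).
So the condition for destructive reflection is 2 n t = (m + ½) λ.
The second-smallest nonzero thickness corresponds to m = 1: t = (m + ½) λ / (2 n) = 1.50 × 435 / (2 × 2.23) = 146 nm.

0.146 μm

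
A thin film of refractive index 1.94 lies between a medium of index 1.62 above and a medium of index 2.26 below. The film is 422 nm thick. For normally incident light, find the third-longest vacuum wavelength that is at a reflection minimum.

Top surface (1.62 → 1.94): reflection off a higher-index medium gives a half-wave phase shift.
Bottom surface (1.94 → 2.26): reflection off a higher-index medium gives a half-wave phase shift.
Zero or two π shifts → no net half-wave offset.
With no net inversion, destructive interference in reflection requires 2 n t = (m + ½) λ.
λ = 2 n t / (m + ½). The third-longest wavelength is m = 2: λ = 2 × 1.94 × 422 / 2.50 = 655 nm.

655 nm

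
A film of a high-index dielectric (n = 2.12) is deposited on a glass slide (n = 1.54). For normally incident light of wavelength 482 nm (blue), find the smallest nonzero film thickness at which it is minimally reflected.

114 nm

Top surface (1.0 → 2.12): reflection off a higher-index medium gives a half-wave phase shift.
Bottom surface (2.12 → 1.54): reflection off a lower-index medium gives no phase shift.
Exactly one π shift → a net half-wave offset.
For weak reflection here: 2 n t = m λ.
Minimum nonzero at m = 1: t = λ / (2 n) = 482 / (2 × 2.12) = 114 nm.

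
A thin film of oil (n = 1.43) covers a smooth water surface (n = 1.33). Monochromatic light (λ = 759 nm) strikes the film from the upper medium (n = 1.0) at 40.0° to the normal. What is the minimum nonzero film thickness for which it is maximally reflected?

At the upper boundary (n = 1.0 to n = 1.43) the reflected ray undergoes a half-wave phase shift.
Bottom surface (1.43 → 1.33): reflection off a lower-index medium gives no phase shift.
Exactly one π shift → a net half-wave offset.
So the condition for constructive reflection is 2 n t cos θ_r = (m + ½) λ.
Snell's law: 1.0 sin 40.0° = 1.43 sin θ_r → sin θ_r = 0.450, cos θ_r = 0.893.
Minimum at m = 0: t = λ / (4 n cos θ_r) = 759 / (4 × 1.43 × 0.893) = 149 nm.

149 nm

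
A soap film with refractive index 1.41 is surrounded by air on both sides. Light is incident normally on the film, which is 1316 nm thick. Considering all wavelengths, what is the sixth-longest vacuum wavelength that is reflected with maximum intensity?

Ray reflecting at the top interface goes from n = 1.0 toward n = 1.41: a half-wave phase shift.
Ray reflecting at the bottom interface goes from n = 1.41 toward n = 1.0: no phase shift.
Net: one phase inversion between the two reflected rays.
With one net inversion, constructive interference in reflection requires 2 n t = (m + ½) λ.
λ = 2 n t / (m + ½). The sixth-longest wavelength is m = 5: λ = 2 × 1.41 × 1316 / 5.50 = 675 nm.

675 nm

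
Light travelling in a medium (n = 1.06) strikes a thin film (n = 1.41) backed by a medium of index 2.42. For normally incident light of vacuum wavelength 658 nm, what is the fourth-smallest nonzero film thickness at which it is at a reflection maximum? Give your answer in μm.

0.933 μm

Ray reflecting at the top interface goes from n = 1.06 toward n = 1.41: a half-wave phase shift.
Bottom surface (1.41 → 2.42): reflection off a higher-index medium gives a half-wave phase shift.
The two reflections carry the same phase change, so no net offset.
For maximum reflection here: 2 n t = m λ.
The fourth-smallest nonzero thickness corresponds to m = 4: t = m λ / (2 n) = 4.00 × 658 / (2 × 1.41) = 933 nm.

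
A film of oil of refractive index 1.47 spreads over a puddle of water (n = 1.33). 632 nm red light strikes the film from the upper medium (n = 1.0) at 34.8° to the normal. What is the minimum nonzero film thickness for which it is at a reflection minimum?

233 nm

At the upper boundary (n = 1.0 to n = 1.47) the reflected ray undergoes a half-wave phase shift.
Bottom surface (1.47 → 1.33): reflection off a lower-index medium gives no phase shift.
The two reflections differ by half a wavelength.
With one net inversion, destructive interference in reflection requires 2 n t cos θ_r = m λ.
Snell's law: 1.0 sin 34.8° = 1.47 sin θ_r → sin θ_r = 0.388, cos θ_r = 0.922.
Minimum nonzero at m = 1: t = λ / (2 n cos θ_r) = 632 / (2 × 1.47 × 0.922) = 233 nm.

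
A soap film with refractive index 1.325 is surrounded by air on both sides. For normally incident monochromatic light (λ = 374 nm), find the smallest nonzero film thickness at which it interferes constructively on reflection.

70.6 nm

Ray reflecting at the top interface goes from n = 1.0 toward n = 1.325: a half-wave phase shift.
Bottom surface (1.325 → 1.0): reflection off a lower-index medium gives no phase shift.
Exactly one π shift → a net half-wave offset.
With one net inversion, constructive interference in reflection requires 2 n t = (m + ½) λ.
Minimum at m = 0: t = λ / (4 n) = 374 / (4 × 1.325) = 70.6 nm.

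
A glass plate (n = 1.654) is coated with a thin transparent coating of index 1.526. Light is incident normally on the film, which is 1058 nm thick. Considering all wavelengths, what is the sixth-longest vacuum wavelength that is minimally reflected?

587 nm

Top surface (1.0 → 1.526): reflection off a higher-index medium gives a half-wave phase shift.
At the lower boundary (n = 1.526 to n = 1.654) the reflected ray undergoes a half-wave phase shift.
The two reflections carry the same phase change, so no net offset.
So the condition for destructive reflection is 2 n t = (m + ½) λ.
λ = 2 n t / (m + ½). The sixth-longest wavelength is m = 5: λ = 2 × 1.526 × 1058 / 5.50 = 587 nm.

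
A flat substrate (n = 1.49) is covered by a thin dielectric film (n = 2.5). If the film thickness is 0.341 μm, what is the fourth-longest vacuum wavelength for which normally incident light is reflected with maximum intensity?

487 nm

Top surface (1.0 → 2.5): reflection off a higher-index medium gives a half-wave phase shift.
Ray reflecting at the bottom interface goes from n = 2.5 toward n = 1.49: no phase shift.
The two reflections differ by half a wavelength.
So the condition for constructive reflection is 2 n t = (m + ½) λ.
λ = 2 n t / (m + ½). The fourth-longest wavelength is m = 3: λ = 2 × 2.5 × 341 / 3.50 = 487 nm.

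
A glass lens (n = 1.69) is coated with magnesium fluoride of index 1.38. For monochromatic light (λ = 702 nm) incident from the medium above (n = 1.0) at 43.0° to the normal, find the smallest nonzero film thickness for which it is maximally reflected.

293 nm

At the upper boundary (n = 1.0 to n = 1.38) the reflected ray undergoes a half-wave phase shift.
Ray reflecting at the bottom interface goes from n = 1.38 toward n = 1.69: a half-wave phase shift.
The two reflections carry the same phase change, so no net offset.
With no net inversion, constructive interference in reflection requires 2 n t cos θ_r = m λ.
Snell's law: 1.0 sin 43.0° = 1.38 sin θ_r → sin θ_r = 0.494, cos θ_r = 0.869.
Minimum nonzero at m = 1: t = λ / (2 n cos θ_r) = 702 / (2 × 1.38 × 0.869) = 293 nm.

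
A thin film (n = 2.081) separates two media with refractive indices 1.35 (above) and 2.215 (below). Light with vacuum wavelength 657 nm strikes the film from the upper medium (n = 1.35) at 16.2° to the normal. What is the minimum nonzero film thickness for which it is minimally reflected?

80.3 nm

Ray reflecting at the top interface goes from n = 1.35 toward n = 2.081: a half-wave phase shift.
Ray reflecting at the bottom interface goes from n = 2.081 toward n = 2.215: a half-wave phase shift.
Zero or two π shifts → no net half-wave offset.
With no net inversion, destructive interference in reflection requires 2 n t cos θ_r = (m + ½) λ.
Snell's law: 1.35 sin 16.2° = 2.081 sin θ_r → sin θ_r = 0.181, cos θ_r = 0.983.
Minimum at m = 0: t = λ / (4 n cos θ_r) = 657 / (4 × 2.081 × 0.983) = 80.3 nm.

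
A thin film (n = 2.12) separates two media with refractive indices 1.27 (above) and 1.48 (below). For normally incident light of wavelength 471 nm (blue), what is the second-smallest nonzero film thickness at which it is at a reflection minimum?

222 nm

At the upper boundary (n = 1.27 to n = 2.12) the reflected ray undergoes a half-wave phase shift.
Ray reflecting at the bottom interface goes from n = 2.12 toward n = 1.48: no phase shift.
The two reflections differ by half a wavelength.
So the condition for destructive reflection is 2 n t = m λ.
The second-smallest nonzero thickness corresponds to m = 2: t = m λ / (2 n) = 2.00 × 471 / (2 × 2.12) = 222 nm.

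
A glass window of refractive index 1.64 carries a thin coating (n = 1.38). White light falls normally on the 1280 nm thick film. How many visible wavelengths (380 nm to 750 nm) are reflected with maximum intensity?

5

At the upper boundary (n = 1.0 to n = 1.38) the reflected ray undergoes a half-wave phase shift.
Bottom surface (1.38 → 1.64): reflection off a higher-index medium gives a half-wave phase shift.
The two reflections carry the same phase change, so no net offset.
So the condition for constructive reflection is 2 n t = m λ.
λ = 2 n t / m = 3533 / m nm.
m=4: 883 nm (IR); m=5: 707 nm (visible); m=6: 589 nm (visible); m=7: 505 nm (visible); m=8: 442 nm (visible); m=9: 393 nm (visible); m=10: 353 nm (UV).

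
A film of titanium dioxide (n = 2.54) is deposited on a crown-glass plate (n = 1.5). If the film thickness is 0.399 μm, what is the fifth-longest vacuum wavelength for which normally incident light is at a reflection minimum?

405 nm

Top surface (1.0 → 2.54): reflection off a higher-index medium gives a half-wave phase shift.
Ray reflecting at the bottom interface goes from n = 2.54 toward n = 1.5: no phase shift.
The two reflections differ by half a wavelength.
With one net inversion, destructive interference in reflection requires 2 n t = m λ.
λ = 2 n t / m. The fifth-longest wavelength is m = 5: λ = 2 × 2.54 × 399 / 5.00 = 405 nm.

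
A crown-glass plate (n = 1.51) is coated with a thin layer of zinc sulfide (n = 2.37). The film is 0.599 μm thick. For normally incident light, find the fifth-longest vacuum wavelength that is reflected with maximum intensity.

Ray reflecting at the top interface goes from n = 1.0 toward n = 2.37: a half-wave phase shift.
Ray reflecting at the bottom interface goes from n = 2.37 toward n = 1.51: no phase shift.
Net: one phase inversion between the two reflected rays.
With one net inversion, constructive interference in reflection requires 2 n t = (m + ½) λ.
λ = 2 n t / (m + ½). The fifth-longest wavelength is m = 4: λ = 2 × 2.37 × 599 / 4.50 = 631 nm.

631 nm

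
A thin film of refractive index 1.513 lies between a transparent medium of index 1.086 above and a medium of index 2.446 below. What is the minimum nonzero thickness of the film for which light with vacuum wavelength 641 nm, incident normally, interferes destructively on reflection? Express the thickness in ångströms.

At the upper boundary (n = 1.086 to n = 1.513) the reflected ray undergoes a half-wave phase shift.
At the lower boundary (n = 1.513 to n = 2.446) the reflected ray undergoes a half-wave phase shift.
Net: no relative phase inversion (both shifts match).
So the condition for destructive reflection is 2 n t = (m + ½) λ.
Minimum at m = 0: t = λ / (4 n) = 641 / (4 × 1.513) = 106 nm.

1059 Å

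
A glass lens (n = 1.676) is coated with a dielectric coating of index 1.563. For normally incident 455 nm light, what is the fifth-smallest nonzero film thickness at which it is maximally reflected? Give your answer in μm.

Ray reflecting at the top interface goes from n = 1.0 toward n = 1.563: a half-wave phase shift.
At the lower boundary (n = 1.563 to n = 1.676) the reflected ray undergoes a half-wave phase shift.
The two reflections carry the same phase change, so no net offset.
So the condition for constructive reflection is 2 n t = m λ.
The fifth-smallest nonzero thickness corresponds to m = 5: t = m λ / (2 n) = 5.00 × 455 / (2 × 1.563) = 728 nm.

0.728 μm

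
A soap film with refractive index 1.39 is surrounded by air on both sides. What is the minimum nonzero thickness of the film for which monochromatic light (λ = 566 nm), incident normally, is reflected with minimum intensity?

204 nm

Ray reflecting at the top interface goes from n = 1.0 toward n = 1.39: a half-wave phase shift.
At the lower boundary (n = 1.39 to n = 1.0) the reflected ray undergoes no phase shift.
Exactly one π shift → a net half-wave offset.
So the condition for destructive reflection is 2 n t = m λ.
Minimum nonzero at m = 1: t = λ / (2 n) = 566 / (2 × 1.39) = 204 nm.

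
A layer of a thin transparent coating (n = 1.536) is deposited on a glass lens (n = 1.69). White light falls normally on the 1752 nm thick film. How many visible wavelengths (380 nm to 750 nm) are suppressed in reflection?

Ray reflecting at the top interface goes from n = 1.0 toward n = 1.536: a half-wave phase shift.
Bottom surface (1.536 → 1.69): reflection off a higher-index medium gives a half-wave phase shift.
Net: no relative phase inversion (both shifts match).
With no net inversion, destructive interference in reflection requires 2 n t = (m + ½) λ.
λ = 2 n t / (m + ½) = 5382 / (m + ½) nm.
m=6: 828 nm (IR); m=7: 718 nm (visible); m=8: 633 nm (visible); m=9: 567 nm (visible); m=10: 513 nm (visible); m=11: 468 nm (visible); m=12: 431 nm (visible); m=13: 399 nm (visible); m=14: 371 nm (UV).

7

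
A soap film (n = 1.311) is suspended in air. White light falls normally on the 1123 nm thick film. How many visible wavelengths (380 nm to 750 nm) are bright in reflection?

At the upper boundary (n = 1.0 to n = 1.311) the reflected ray undergoes a half-wave phase shift.
Bottom surface (1.311 → 1.0): reflection off a lower-index medium gives no phase shift.
The two reflections differ by half a wavelength.
So the condition for constructive reflection is 2 n t = (m + ½) λ.
λ = 2 n t / (m + ½) = 2945 / (m + ½) nm.
m=3: 841 nm (IR); m=4: 654 nm (visible); m=5: 535 nm (visible); m=6: 453 nm (visible); m=7: 393 nm (visible); m=8: 346 nm (UV).

4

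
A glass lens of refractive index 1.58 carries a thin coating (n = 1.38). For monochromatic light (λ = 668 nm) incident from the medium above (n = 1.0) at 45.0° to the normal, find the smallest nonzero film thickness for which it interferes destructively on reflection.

141 nm

Top surface (1.0 → 1.38): reflection off a higher-index medium gives a half-wave phase shift.
Bottom surface (1.38 → 1.58): reflection off a higher-index medium gives a half-wave phase shift.
Zero or two π shifts → no net half-wave offset.
For minimum reflection here: 2 n t cos θ_r = (m + ½) λ.
Snell's law: 1.0 sin 45.0° = 1.38 sin θ_r → sin θ_r = 0.512, cos θ_r = 0.859.
Minimum at m = 0: t = λ / (4 n cos θ_r) = 668 / (4 × 1.38 × 0.859) = 141 nm.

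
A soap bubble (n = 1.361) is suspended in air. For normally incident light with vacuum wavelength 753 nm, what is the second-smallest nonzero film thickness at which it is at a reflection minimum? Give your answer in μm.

Top surface (1.0 → 1.361): reflection off a higher-index medium gives a half-wave phase shift.
Ray reflecting at the bottom interface goes from n = 1.361 toward n = 1.0: no phase shift.
The two reflections differ by half a wavelength.
For dark reflection here: 2 n t = m λ.
The second-smallest nonzero thickness corresponds to m = 2: t = m λ / (2 n) = 2.00 × 753 / (2 × 1.361) = 553 nm.

0.553 μm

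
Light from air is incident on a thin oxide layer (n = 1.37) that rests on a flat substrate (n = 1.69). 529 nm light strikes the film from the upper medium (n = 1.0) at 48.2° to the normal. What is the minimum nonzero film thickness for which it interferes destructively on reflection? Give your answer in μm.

At the upper boundary (n = 1.0 to n = 1.37) the reflected ray undergoes a half-wave phase shift.
Ray reflecting at the bottom interface goes from n = 1.37 toward n = 1.69: a half-wave phase shift.
Zero or two π shifts → no net half-wave offset.
With no net inversion, destructive interference in reflection requires 2 n t cos θ_r = (m + ½) λ.
Snell's law: 1.0 sin 48.2° = 1.37 sin θ_r → sin θ_r = 0.544, cos θ_r = 0.839.
Minimum at m = 0: t = λ / (4 n cos θ_r) = 529 / (4 × 1.37 × 0.839) = 115 nm.

0.115 μm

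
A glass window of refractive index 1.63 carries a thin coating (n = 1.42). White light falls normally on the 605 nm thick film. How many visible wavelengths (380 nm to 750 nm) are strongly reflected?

2

Top surface (1.0 → 1.42): reflection off a higher-index medium gives a half-wave phase shift.
Bottom surface (1.42 → 1.63): reflection off a higher-index medium gives a half-wave phase shift.
Zero or two π shifts → no net half-wave offset.
With no net inversion, constructive interference in reflection requires 2 n t = m λ.
λ = 2 n t / m = 1718 / m nm.
m=2: 859 nm (IR); m=3: 573 nm (visible); m=4: 430 nm (visible); m=5: 344 nm (UV).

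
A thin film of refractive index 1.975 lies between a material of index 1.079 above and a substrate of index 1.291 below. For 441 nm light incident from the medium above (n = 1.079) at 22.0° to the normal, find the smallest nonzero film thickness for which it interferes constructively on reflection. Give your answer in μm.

0.0570 μm

At the upper boundary (n = 1.079 to n = 1.975) the reflected ray undergoes a half-wave phase shift.
At the lower boundary (n = 1.975 to n = 1.291) the reflected ray undergoes no phase shift.
Exactly one π shift → a net half-wave offset.
So the condition for constructive reflection is 2 n t cos θ_r = (m + ½) λ.
Snell's law: 1.079 sin 22.0° = 1.975 sin θ_r → sin θ_r = 0.205, cos θ_r = 0.979.
Minimum at m = 0: t = λ / (4 n cos θ_r) = 441 / (4 × 1.975 × 0.979) = 57.0 nm.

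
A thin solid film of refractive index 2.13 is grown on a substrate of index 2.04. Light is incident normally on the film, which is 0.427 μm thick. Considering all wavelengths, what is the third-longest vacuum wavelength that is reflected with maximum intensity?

Ray reflecting at the top interface goes from n = 1.0 toward n = 2.13: a half-wave phase shift.
At the lower boundary (n = 2.13 to n = 2.04) the reflected ray undergoes no phase shift.
Net: one phase inversion between the two reflected rays.
With one net inversion, constructive interference in reflection requires 2 n t = (m + ½) λ.
λ = 2 n t / (m + ½). The third-longest wavelength is m = 2: λ = 2 × 2.13 × 427 / 2.50 = 728 nm.

728 nm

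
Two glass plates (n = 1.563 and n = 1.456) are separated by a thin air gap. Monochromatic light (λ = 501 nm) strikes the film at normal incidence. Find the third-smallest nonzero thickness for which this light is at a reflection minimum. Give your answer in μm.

0.752 μm

Ray reflecting at the top interface goes from n = 1.563 toward n = 1.0: no phase shift.
Ray reflecting at the bottom interface goes from n = 1.0 toward n = 1.456: a half-wave phase shift.
The two reflections differ by half a wavelength.
With one net inversion, destructive interference in reflection requires 2 n t = m λ.
The third-smallest nonzero thickness corresponds to m = 3: t = m λ / (2 n) = 3.00 × 501 / (2 × 1.0) = 752 nm.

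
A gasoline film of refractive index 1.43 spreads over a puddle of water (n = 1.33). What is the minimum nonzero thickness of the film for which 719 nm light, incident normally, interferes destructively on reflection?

251 nm

At the upper boundary (n = 1.0 to n = 1.43) the reflected ray undergoes a half-wave phase shift.
Ray reflecting at the bottom interface goes from n = 1.43 toward n = 1.33: no phase shift.
Exactly one π shift → a net half-wave offset.
With one net inversion, destructive interference in reflection requires 2 n t = m λ.
Minimum nonzero at m = 1: t = λ / (2 n) = 719 / (2 × 1.43) = 251 nm.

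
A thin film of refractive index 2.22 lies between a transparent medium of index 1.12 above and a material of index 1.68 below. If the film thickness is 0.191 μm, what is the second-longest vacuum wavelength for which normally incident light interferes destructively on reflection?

Top surface (1.12 → 2.22): reflection off a higher-index medium gives a half-wave phase shift.
Bottom surface (2.22 → 1.68): reflection off a lower-index medium gives no phase shift.
Net: one phase inversion between the two reflected rays.
With one net inversion, destructive interference in reflection requires 2 n t = m λ.
λ = 2 n t / m. The second-longest wavelength is m = 2: λ = 2 × 2.22 × 191 / 2.00 = 424 nm.

424 nm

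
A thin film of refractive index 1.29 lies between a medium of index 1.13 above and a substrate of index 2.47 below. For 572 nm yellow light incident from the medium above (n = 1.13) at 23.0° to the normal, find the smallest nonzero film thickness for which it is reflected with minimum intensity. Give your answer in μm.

0.118 μm

Top surface (1.13 → 1.29): reflection off a higher-index medium gives a half-wave phase shift.
At the lower boundary (n = 1.29 to n = 2.47) the reflected ray undergoes a half-wave phase shift.
Net: no relative phase inversion (both shifts match).
So the condition for destructive reflection is 2 n t cos θ_r = (m + ½) λ.
Snell's law: 1.13 sin 23.0° = 1.29 sin θ_r → sin θ_r = 0.342, cos θ_r = 0.940.
Minimum at m = 0: t = λ / (4 n cos θ_r) = 572 / (4 × 1.29 × 0.940) = 118 nm.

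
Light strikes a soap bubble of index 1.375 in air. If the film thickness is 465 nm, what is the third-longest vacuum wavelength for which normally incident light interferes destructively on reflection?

426 nm

Ray reflecting at the top interface goes from n = 1.0 toward n = 1.375: a half-wave phase shift.
Bottom surface (1.375 → 1.0): reflection off a lower-index medium gives no phase shift.
The two reflections differ by half a wavelength.
With one net inversion, destructive interference in reflection requires 2 n t = m λ.
λ = 2 n t / m. The third-longest wavelength is m = 3: λ = 2 × 1.375 × 465 / 3.00 = 426 nm.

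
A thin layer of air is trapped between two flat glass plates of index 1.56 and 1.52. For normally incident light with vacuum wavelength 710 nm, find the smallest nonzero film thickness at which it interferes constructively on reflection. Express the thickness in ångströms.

At the upper boundary (n = 1.56 to n = 1.0) the reflected ray undergoes no phase shift.
Ray reflecting at the bottom interface goes from n = 1.0 toward n = 1.52: a half-wave phase shift.
Net: one phase inversion between the two reflected rays.
For maximum reflection here: 2 n t = (m + ½) λ.
Minimum at m = 0: t = λ / (4 n) = 710 / (4 × 1.0) = 178 nm.

1775 Å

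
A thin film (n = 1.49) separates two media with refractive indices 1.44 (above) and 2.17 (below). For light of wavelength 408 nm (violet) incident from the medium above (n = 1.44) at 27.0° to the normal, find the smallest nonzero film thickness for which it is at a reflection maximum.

152 nm

Ray reflecting at the top interface goes from n = 1.44 toward n = 1.49: a half-wave phase shift.
Bottom surface (1.49 → 2.17): reflection off a higher-index medium gives a half-wave phase shift.
Net: no relative phase inversion (both shifts match).
So the condition for constructive reflection is 2 n t cos θ_r = m λ.
Snell's law: 1.44 sin 27.0° = 1.49 sin θ_r → sin θ_r = 0.439, cos θ_r = 0.899.
Minimum nonzero at m = 1: t = λ / (2 n cos θ_r) = 408 / (2 × 1.49 × 0.899) = 152 nm.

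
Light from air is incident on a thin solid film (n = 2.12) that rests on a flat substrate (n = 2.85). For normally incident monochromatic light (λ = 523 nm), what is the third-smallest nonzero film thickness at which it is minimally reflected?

Ray reflecting at the top interface goes from n = 1.0 toward n = 2.12: a half-wave phase shift.
Ray reflecting at the bottom interface goes from n = 2.12 toward n = 2.85: a half-wave phase shift.
Zero or two π shifts → no net half-wave offset.
With no net inversion, destructive interference in reflection requires 2 n t = (m + ½) λ.
The third-smallest nonzero thickness corresponds to m = 2: t = (m + ½) λ / (2 n) = 2.50 × 523 / (2 × 2.12) = 308 nm.

308 nm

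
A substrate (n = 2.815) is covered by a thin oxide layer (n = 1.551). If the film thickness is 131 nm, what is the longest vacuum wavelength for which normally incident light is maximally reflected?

At the upper boundary (n = 1.0 to n = 1.551) the reflected ray undergoes a half-wave phase shift.
Bottom surface (1.551 → 2.815): reflection off a higher-index medium gives a half-wave phase shift.
The two reflections carry the same phase change, so no net offset.
With no net inversion, constructive interference in reflection requires 2 n t = m λ.
λ = 2 n t / m. The longest wavelength is m = 1: λ = 2 × 1.551 × 131 / 1.00 = 406 nm.

406 nm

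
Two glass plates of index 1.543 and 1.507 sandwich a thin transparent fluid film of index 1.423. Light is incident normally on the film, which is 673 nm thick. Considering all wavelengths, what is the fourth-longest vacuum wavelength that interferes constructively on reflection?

547 nm

Top surface (1.543 → 1.423): reflection off a lower-index medium gives no phase shift.
Bottom surface (1.423 → 1.507): reflection off a higher-index medium gives a half-wave phase shift.
Exactly one π shift → a net half-wave offset.
With one net inversion, constructive interference in reflection requires 2 n t = (m + ½) λ.
λ = 2 n t / (m + ½). The fourth-longest wavelength is m = 3: λ = 2 × 1.423 × 673 / 3.50 = 547 nm.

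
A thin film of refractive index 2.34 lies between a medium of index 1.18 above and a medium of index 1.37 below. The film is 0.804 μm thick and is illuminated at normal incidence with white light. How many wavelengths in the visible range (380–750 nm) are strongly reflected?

5

Top surface (1.18 → 2.34): reflection off a higher-index medium gives a half-wave phase shift.
Bottom surface (2.34 → 1.37): reflection off a lower-index medium gives no phase shift.
The two reflections differ by half a wavelength.
For maximum reflection here: 2 n t = (m + ½) λ.
λ = 2 n t / (m + ½) = 3763 / (m + ½) nm.
m=4: 836 nm (IR); m=5: 684 nm (visible); m=6: 579 nm (visible); m=7: 502 nm (visible); m=8: 443 nm (visible); m=9: 396 nm (visible); m=10: 358 nm (UV).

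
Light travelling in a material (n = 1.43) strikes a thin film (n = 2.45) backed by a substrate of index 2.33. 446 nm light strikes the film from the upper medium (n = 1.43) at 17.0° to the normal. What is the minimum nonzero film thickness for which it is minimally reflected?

92.4 nm

Ray reflecting at the top interface goes from n = 1.43 toward n = 2.45: a half-wave phase shift.
Ray reflecting at the bottom interface goes from n = 2.45 toward n = 2.33: no phase shift.
Exactly one π shift → a net half-wave offset.
So the condition for destructive reflection is 2 n t cos θ_r = m λ.
Snell's law: 1.43 sin 17.0° = 2.45 sin θ_r → sin θ_r = 0.171, cos θ_r = 0.985.
Minimum nonzero at m = 1: t = λ / (2 n cos θ_r) = 446 / (2 × 2.45 × 0.985) = 92.4 nm.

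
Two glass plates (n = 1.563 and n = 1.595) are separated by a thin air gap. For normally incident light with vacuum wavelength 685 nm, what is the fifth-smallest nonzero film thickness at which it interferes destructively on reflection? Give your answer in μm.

1.71 μm

At the upper boundary (n = 1.563 to n = 1.0) the reflected ray undergoes no phase shift.
Ray reflecting at the bottom interface goes from n = 1.0 toward n = 1.595: a half-wave phase shift.
The two reflections differ by half a wavelength.
For dark reflection here: 2 n t = m λ.
The fifth-smallest nonzero thickness corresponds to m = 5: t = m λ / (2 n) = 5.00 × 685 / (2 × 1.0) = 1713 nm.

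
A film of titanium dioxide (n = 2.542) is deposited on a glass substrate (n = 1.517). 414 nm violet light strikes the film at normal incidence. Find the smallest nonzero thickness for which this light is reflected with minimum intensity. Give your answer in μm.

At the upper boundary (n = 1.0 to n = 2.542) the reflected ray undergoes a half-wave phase shift.
At the lower boundary (n = 2.542 to n = 1.517) the reflected ray undergoes no phase shift.
Exactly one π shift → a net half-wave offset.
So the condition for destructive reflection is 2 n t = m λ.
The smallest nonzero thickness corresponds to m = 1: t = m λ / (2 n) = 1.00 × 414 / (2 × 2.542) = 81.4 nm.

0.0814 μm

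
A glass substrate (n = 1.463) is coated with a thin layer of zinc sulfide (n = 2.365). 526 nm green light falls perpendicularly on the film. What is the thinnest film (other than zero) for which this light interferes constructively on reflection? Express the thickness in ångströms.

Top surface (1.0 → 2.365): reflection off a higher-index medium gives a half-wave phase shift.
Ray reflecting at the bottom interface goes from n = 2.365 toward n = 1.463: no phase shift.
Net: one phase inversion between the two reflected rays.
With one net inversion, constructive interference in reflection requires 2 n t = (m + ½) λ.
Minimum at m = 0: t = λ / (4 n) = 526 / (4 × 2.365) = 55.6 nm.

556 Å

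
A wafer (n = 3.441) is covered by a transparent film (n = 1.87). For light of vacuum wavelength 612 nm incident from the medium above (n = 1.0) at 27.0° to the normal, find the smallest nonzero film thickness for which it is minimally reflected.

84.3 nm

At the upper boundary (n = 1.0 to n = 1.87) the reflected ray undergoes a half-wave phase shift.
Ray reflecting at the bottom interface goes from n = 1.87 toward n = 3.441: a half-wave phase shift.
Zero or two π shifts → no net half-wave offset.
For weak reflection here: 2 n t cos θ_r = (m + ½) λ.
Snell's law: 1.0 sin 27.0° = 1.87 sin θ_r → sin θ_r = 0.243, cos θ_r = 0.970.
Minimum at m = 0: t = λ / (4 n cos θ_r) = 612 / (4 × 1.87 × 0.970) = 84.3 nm.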